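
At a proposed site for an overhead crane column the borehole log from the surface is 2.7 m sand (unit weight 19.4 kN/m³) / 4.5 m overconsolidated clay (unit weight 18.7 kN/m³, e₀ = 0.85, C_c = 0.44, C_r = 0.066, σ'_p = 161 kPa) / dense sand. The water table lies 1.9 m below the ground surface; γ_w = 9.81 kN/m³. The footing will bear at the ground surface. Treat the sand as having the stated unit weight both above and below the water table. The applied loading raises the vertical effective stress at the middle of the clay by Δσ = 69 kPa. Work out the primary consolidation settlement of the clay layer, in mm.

S_c ≈ 50.7 mm

Mid-depth of clay below the ground surface: z = 2.7 + 4.5/2 = 4.95 m.
Total vertical stress at mid-clay: σ_v = 19.4×2.7 + 18.7×2.25 = 94.455 kPa.
Pore pressure: u = 9.81×(4.95 − 1.9) = 29.921 kPa.
Initial effective stress: σ'_0 = σ_v − u = 94.455 − 29.921 = 64.534 kPa.
Final effective stress: σ'_f = 64.534 + 69 = 133.53 kPa.
σ'_f = 133.53 ≤ σ'_p = 161 kPa, so the clay remains overconsolidated and only the recompression index applies:
S_c = C_r·H/(1+e₀)·log₁₀(σ'_f/σ'_0) = 0.066×4.5/1.85×log₁₀(133.53/64.534)
    = 0.16054 × 0.31579 = 0.0507 m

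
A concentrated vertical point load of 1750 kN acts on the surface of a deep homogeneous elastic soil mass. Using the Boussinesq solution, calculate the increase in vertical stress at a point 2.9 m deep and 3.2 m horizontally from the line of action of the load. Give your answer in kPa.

Boussinesq vertical stress below a point load on an elastic half-space:
Δσ_z = 3P/(2πz²) · [1 + (r/z)²]^(−5/2)
r/z = 3.2/2.9 = 1.1034; [1+(r/z)²]^(−5/2) = 0.13655.
Δσ_z = 3×1750/(2π×2.9²) × 0.13655 = 99.354 × 0.13655 = 13.57 kPa

Δσ_z ≈ 13.6 kPa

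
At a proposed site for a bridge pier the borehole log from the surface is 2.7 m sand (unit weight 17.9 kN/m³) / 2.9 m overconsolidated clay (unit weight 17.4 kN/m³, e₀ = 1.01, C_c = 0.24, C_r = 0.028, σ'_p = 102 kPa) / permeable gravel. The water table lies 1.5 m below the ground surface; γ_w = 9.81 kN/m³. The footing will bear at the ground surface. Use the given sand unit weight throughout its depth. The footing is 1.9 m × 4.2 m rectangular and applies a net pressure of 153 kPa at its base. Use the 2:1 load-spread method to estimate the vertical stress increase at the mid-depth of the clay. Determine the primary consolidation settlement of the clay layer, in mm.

Mid-depth of clay below the ground surface: z = 2.7 + 2.9/2 = 4.15 m.
Total vertical stress at mid-clay: σ_v = 17.9×2.7 + 17.4×1.45 = 73.56 kPa.
Pore pressure: u = 9.81×(4.15 − 1.5) = 25.997 kPa.
Initial effective stress: σ'_0 = σ_v − u = 73.56 − 25.997 = 47.563 kPa.
Stress increase at mid-clay by the 2:1 spreading method:
Δσ = qBL/((B+z)(L+z)) = 153×1.9×4.2/((1.9+4.15)(4.2+4.15)) = 24.169 kPa
Final effective stress: σ'_f = 47.563 + 24.169 = 71.732 kPa.
σ'_f = 71.732 ≤ σ'_p = 102 kPa, so the clay remains overconsolidated and only the recompression index applies:
S_c = C_r·H/(1+e₀)·log₁₀(σ'_f/σ'_0) = 0.028×2.9/2.01×log₁₀(71.732/47.563)
    = 0.040398 × 0.17844 = 0.007209 m

S_c ≈ 7.21 mm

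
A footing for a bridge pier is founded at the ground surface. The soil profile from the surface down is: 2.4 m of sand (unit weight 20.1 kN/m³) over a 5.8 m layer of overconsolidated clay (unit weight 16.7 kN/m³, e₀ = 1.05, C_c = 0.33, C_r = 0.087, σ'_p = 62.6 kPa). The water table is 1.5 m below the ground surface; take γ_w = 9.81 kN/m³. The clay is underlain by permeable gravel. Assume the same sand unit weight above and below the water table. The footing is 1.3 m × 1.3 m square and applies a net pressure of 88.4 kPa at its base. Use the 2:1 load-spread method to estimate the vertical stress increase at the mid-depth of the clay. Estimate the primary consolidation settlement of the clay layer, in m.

Mid-depth of clay below the ground surface: z = 2.4 + 5.8/2 = 5.3 m.
Total vertical stress at mid-clay: σ_v = 20.1×2.4 + 16.7×2.9 = 96.67 kPa.
Pore pressure: u = 9.81×(5.3 − 1.5) = 37.278 kPa.
Initial effective stress: σ'_0 = σ_v − u = 96.67 − 37.278 = 59.392 kPa.
Stress increase at mid-clay by the 2:1 spreading method:
Δσ = qBL/((B+z)(L+z)) = 88.4×1.3×1.3/((1.3+5.3)(1.3+5.3)) = 3.4297 kPa
Final effective stress: σ'_f = 59.392 + 3.4297 = 62.822 kPa.
σ'_f = 62.822 > σ'_p = 62.6 kPa, so the stress path crosses the preconsolidation pressure — recompression up to σ'_p, then virgin compression beyond:
S_c = H/(1+e₀)·[C_r·log₁₀(σ'_p/σ'_0) + C_c·log₁₀(σ'_f/σ'_p)]
    = 5.8/2.05 × [0.087×log₁₀(62.6/59.392) + 0.33×log₁₀(62.822/62.6)]
    = 2.8293 × [0.0019876 + 0.00050735] = 0.007059 m

S_c ≈ 0.00706 m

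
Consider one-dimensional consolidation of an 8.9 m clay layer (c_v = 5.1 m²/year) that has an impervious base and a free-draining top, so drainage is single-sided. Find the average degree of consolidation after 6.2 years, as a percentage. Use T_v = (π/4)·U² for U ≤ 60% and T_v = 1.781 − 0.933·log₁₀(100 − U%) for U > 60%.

Drainage path length: H_d = H = 8.9 m (single drainage).
T_v = c_v·t/H_d² = 5.1×6.2/8.9² = 0.39919.
T_v = 0.39919 corresponds to the U > 60% branch:
U = 1 − 10^((1.781 − T_v)/0.933)/100 = 0.6973

U ≈ 69.7 %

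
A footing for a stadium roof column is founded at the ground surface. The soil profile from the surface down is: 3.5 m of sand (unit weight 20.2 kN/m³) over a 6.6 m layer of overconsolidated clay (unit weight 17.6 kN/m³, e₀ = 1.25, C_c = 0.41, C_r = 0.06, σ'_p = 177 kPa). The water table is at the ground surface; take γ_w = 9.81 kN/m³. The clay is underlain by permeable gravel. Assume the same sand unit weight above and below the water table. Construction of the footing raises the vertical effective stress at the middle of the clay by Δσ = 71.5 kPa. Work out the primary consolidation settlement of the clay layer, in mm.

Mid-depth of clay below the ground surface: z = 3.5 + 6.6/2 = 6.8 m.
Total vertical stress at mid-clay: σ_v = 20.2×3.5 + 17.6×3.3 = 128.78 kPa.
Pore pressure: u = 9.81×(6.8 − 0) = 66.708 kPa.
Initial effective stress: σ'_0 = σ_v − u = 128.78 − 66.708 = 62.072 kPa.
Final effective stress: σ'_f = 62.072 + 71.5 = 133.57 kPa.
σ'_f = 133.57 ≤ σ'_p = 177 kPa, so the clay remains overconsolidated and only the recompression index applies:
S_c = C_r·H/(1+e₀)·log₁₀(σ'_f/σ'_0) = 0.06×6.6/2.25×log₁₀(133.57/62.072)
    = 0.176 × 0.33281 = 0.05857 m

S_c ≈ 58.6 mm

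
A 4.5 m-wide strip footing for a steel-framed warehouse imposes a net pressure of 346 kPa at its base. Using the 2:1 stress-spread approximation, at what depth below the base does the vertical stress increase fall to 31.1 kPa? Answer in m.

z ≈ 45.6 m

2:1 spreading — at depth z the loaded area has grown by z in each plan dimension:
qB/(B+z) = Δσ_z ⇒ z = qB/Δσ_z − B = 346×4.5/31.1 − 4.5 = 45.56 m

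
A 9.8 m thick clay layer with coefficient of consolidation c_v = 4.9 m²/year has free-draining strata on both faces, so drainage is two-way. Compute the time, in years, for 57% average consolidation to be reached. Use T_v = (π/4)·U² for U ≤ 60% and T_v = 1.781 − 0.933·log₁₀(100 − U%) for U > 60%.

t ≈ 1.25 years

Drainage path length: H_d = H/2 = 4.9 m (double drainage).
U ≤ 60%: T_v = (π/4)·U² = (π/4)×0.57² = 0.25518.
t = T_v·H_d²/c_v = 0.25518×4.9²/4.9 = 1.25 years.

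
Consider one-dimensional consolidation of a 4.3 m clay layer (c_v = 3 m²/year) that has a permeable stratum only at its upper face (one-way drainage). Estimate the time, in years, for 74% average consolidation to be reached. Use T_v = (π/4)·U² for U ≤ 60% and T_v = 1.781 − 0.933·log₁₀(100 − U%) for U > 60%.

t ≈ 2.84 years

Drainage path length: H_d = H = 4.3 m (single drainage).
U > 60%: T_v = 1.781 − 0.933·log₁₀(100 − 74) = 0.46083.
t = T_v·H_d²/c_v = 0.46083×4.3²/3 = 2.84 years.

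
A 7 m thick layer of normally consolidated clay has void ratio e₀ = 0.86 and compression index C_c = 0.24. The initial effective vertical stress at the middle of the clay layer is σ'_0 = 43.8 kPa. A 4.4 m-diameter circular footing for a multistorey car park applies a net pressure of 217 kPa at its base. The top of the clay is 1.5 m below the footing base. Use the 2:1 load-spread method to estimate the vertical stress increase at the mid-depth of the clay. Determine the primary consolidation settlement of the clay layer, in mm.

Mid-depth of clay below the footing base: z = 1.5 + 7/2 = 5 m.
Stress increase at mid-clay by the 2:1 spreading method:
Δσ ≈ qD²/(D+z)² = 217×4.4²/(4.4+5)² = 47.545 kPa
Final effective stress: σ'_f = σ'_0 + Δσ = 43.8 + 47.545 = 91.345 kPa.
Normally consolidated clay, so the full stress increment lies on the virgin compression line:
S_c = C_c·H/(1+e₀)·log₁₀(σ'_f/σ'_0) = 0.24×7/(1+0.86)×log₁₀(91.345/43.8)
    = 0.90323 × 0.31921 = 0.2883 m

S_c ≈ 288 mm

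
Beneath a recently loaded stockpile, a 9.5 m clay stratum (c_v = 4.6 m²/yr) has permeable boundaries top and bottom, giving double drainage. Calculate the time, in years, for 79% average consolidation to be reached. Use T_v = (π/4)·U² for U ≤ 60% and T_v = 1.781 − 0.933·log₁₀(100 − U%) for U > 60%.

Drainage path length: H_d = H/2 = 4.75 m (double drainage).
U > 60%: T_v = 1.781 − 0.933·log₁₀(100 − 79) = 0.54737.
t = T_v·H_d²/c_v = 0.54737×4.75²/4.6 = 2.685 years.

t ≈ 2.68 years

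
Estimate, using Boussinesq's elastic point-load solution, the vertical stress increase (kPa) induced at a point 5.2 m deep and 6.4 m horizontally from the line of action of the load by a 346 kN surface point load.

Boussinesq vertical stress below a point load on an elastic half-space:
Δσ_z = 3P/(2πz²) · [1 + (r/z)²]^(−5/2)
r/z = 6.4/5.2 = 1.2308; [1+(r/z)²]^(−5/2) = 0.099711.
Δσ_z = 3×346/(2π×5.2²) × 0.099711 = 6.1096 × 0.099711 = 0.6092 kPa

Δσ_z ≈ 0.609 kPa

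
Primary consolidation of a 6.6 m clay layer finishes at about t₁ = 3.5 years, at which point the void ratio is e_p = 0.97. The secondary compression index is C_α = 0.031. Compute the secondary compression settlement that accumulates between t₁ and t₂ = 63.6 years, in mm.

Secondary compression: S_s = C_α·H/(1+e_p)·log₁₀(t₂/t₁)
S_s = 0.031×6.6/(1+0.97)×log₁₀(63.6/3.5)
    = 0.1039 × 1.259 = 0.1308 m

S_s ≈ 131 mm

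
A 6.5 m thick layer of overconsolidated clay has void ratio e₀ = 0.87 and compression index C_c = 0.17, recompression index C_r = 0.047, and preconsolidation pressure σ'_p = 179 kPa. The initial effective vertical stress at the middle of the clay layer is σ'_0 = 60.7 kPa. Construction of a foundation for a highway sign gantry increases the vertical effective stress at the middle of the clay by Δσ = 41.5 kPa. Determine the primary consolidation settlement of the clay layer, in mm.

S_c ≈ 37 mm

Final effective stress: σ'_f = 60.7 + 41.5 = 102.2 kPa.
σ'_f = 102.2 ≤ σ'_p = 179 kPa, so the clay remains overconsolidated and only the recompression index applies:
S_c = C_r·H/(1+e₀)·log₁₀(σ'_f/σ'_0) = 0.047×6.5/1.87×log₁₀(102.2/60.7)
    = 0.16337 × 0.22626 = 0.03696 m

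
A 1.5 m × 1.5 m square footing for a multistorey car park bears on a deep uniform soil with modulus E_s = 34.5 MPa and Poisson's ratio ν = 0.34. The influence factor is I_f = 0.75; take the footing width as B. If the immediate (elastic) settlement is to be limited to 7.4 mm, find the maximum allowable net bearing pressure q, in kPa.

E_s = 34.5 MPa = 34500 kPa.
S_e = q·B·(1−ν²)/E_s · I_f  ⇒  q = S_e·E_s / (B·(1−ν²)·I_f).
q = 0.0074 × 34500 / (1.5 × 0.8844 × 0.75) = 256.6 kPa

q ≈ 257 kPa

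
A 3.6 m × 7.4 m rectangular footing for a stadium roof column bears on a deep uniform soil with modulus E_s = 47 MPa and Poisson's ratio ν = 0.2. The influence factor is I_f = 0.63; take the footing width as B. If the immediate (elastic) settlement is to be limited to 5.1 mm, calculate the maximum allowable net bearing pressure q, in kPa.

E_s = 47 MPa = 47000 kPa.
S_e = q·B·(1−ν²)/E_s · I_f  ⇒  q = S_e·E_s / (B·(1−ν²)·I_f).
q = 0.0051 × 47000 / (3.6 × 0.96 × 0.63) = 110.1 kPa

q ≈ 110 kPa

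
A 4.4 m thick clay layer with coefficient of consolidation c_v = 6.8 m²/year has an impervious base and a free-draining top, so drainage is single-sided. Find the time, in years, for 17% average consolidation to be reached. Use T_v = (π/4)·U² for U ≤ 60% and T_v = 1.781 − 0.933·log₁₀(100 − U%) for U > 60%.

t ≈ 0.0646 years

Drainage path length: H_d = H = 4.4 m (single drainage).
U ≤ 60%: T_v = (π/4)·U² = (π/4)×0.17² = 0.022698.
t = T_v·H_d²/c_v = 0.022698×4.4²/6.8 = 0.06462 years.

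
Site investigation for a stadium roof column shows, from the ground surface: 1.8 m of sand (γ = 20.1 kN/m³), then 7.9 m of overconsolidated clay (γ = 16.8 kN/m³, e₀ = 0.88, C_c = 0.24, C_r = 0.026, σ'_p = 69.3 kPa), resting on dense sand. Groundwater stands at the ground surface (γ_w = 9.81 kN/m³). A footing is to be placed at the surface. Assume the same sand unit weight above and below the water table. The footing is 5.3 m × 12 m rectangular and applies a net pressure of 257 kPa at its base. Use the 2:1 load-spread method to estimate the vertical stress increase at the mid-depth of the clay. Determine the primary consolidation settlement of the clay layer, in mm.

S_c ≈ 293 mm

Mid-depth of clay below the ground surface: z = 1.8 + 7.9/2 = 5.75 m.
Total vertical stress at mid-clay: σ_v = 20.1×1.8 + 16.8×3.95 = 102.54 kPa.
Pore pressure: u = 9.81×(5.75 − 0) = 56.408 kPa.
Initial effective stress: σ'_0 = σ_v − u = 102.54 − 56.408 = 46.132 kPa.
Stress increase at mid-clay by the 2:1 spreading method:
Δσ = qBL/((B+z)(L+z)) = 257×5.3×12/((5.3+5.75)(12+5.75)) = 83.335 kPa
Final effective stress: σ'_f = 46.132 + 83.335 = 129.47 kPa.
σ'_f = 129.47 > σ'_p = 69.3 kPa, so the stress path crosses the preconsolidation pressure — recompression up to σ'_p, then virgin compression beyond:
S_c = H/(1+e₀)·[C_r·log₁₀(σ'_p/σ'_0) + C_c·log₁₀(σ'_f/σ'_p)]
    = 7.9/1.88 × [0.026×log₁₀(69.3/46.132) + 0.24×log₁₀(129.47/69.3)]
    = 4.2021 × [0.004595 + 0.065145] = 0.2931 m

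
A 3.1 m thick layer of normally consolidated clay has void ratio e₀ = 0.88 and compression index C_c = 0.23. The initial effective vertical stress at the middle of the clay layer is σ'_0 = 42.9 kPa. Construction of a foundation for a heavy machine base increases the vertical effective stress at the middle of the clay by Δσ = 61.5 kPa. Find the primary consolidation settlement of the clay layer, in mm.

Final effective stress: σ'_f = σ'_0 + Δσ = 42.9 + 61.5 = 104.4 kPa.
Normally consolidated clay, so the full stress increment lies on the virgin compression line:
S_c = C_c·H/(1+e₀)·log₁₀(σ'_f/σ'_0) = 0.23×3.1/(1+0.88)×log₁₀(104.4/42.9)
    = 0.37926 × 0.38624 = 0.1465 m

S_c ≈ 146 mm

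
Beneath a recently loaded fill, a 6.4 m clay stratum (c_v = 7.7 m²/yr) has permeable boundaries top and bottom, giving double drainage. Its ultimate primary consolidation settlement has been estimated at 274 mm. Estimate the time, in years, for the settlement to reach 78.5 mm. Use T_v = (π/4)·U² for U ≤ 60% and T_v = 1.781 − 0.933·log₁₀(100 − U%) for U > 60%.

t ≈ 0.0857 years

Drainage path length: H_d = H/2 = 3.2 m (double drainage).
U = S(t)/S_ult = 78.5/274 = 0.2865.
U ≤ 60%: T_v = (π/4)·U² = (π/4)×0.2865² = 0.064466.
t = T_v·H_d²/c_v = 0.064466×3.2²/7.7 = 0.08573 years.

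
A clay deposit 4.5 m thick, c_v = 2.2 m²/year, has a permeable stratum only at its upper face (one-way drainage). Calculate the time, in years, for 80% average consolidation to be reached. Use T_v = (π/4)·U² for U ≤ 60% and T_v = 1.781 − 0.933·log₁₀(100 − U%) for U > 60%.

Drainage path length: H_d = H = 4.5 m (single drainage).
U > 60%: T_v = 1.781 − 0.933·log₁₀(100 − 80) = 0.56714.
t = T_v·H_d²/c_v = 0.56714×4.5²/2.2 = 5.22 years.

t ≈ 5.22 years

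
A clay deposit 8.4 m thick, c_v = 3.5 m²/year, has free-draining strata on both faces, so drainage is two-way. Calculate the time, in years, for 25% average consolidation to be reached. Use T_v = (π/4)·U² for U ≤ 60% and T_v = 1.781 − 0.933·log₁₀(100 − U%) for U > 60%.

Drainage path length: H_d = H/2 = 4.2 m (double drainage).
U ≤ 60%: T_v = (π/4)·U² = (π/4)×0.25² = 0.049087.
t = T_v·H_d²/c_v = 0.049087×4.2²/3.5 = 0.2474 years.

t ≈ 0.247 years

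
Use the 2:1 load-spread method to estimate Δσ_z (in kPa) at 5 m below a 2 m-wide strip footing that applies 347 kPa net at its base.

By the 2:1 method the load spreads at 1 horizontal : 2 vertical, so at depth z the loaded area has grown by z in each plan dimension:
Δσ = qB/(B+z) = 347×2/(2+5) = 99.143 kPa

Δσ_z ≈ 99.1 kPa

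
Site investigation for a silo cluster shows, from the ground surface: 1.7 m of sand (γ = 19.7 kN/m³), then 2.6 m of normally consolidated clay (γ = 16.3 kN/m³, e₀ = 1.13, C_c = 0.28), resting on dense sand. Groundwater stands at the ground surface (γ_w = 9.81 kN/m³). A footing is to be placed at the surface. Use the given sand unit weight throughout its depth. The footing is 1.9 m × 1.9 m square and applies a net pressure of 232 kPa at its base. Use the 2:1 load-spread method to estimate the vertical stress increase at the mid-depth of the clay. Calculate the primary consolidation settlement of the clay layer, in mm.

Mid-depth of clay below the ground surface: z = 1.7 + 2.6/2 = 3 m.
Total vertical stress at mid-clay: σ_v = 19.7×1.7 + 16.3×1.3 = 54.68 kPa.
Pore pressure: u = 9.81×(3 − 0) = 29.43 kPa.
Initial effective stress: σ'_0 = σ_v − u = 54.68 − 29.43 = 25.25 kPa.
Stress increase at mid-clay by the 2:1 spreading method:
Δσ = qBL/((B+z)(L+z)) = 232×1.9×1.9/((1.9+3)(1.9+3)) = 34.882 kPa
Final effective stress: σ'_f = σ'_0 + Δσ = 25.25 + 34.882 = 60.132 kPa.
Normally consolidated clay, so the full stress increment lies on the virgin compression line:
S_c = C_c·H/(1+e₀)·log₁₀(σ'_f/σ'_0) = 0.28×2.6/(1+1.13)×log₁₀(60.132/25.25)
    = 0.34178 × 0.37684 = 0.1288 m

S_c ≈ 129 mm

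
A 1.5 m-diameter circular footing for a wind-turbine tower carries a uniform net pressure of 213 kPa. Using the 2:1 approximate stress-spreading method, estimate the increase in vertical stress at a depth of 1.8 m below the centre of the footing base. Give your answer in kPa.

By the 2:1 method the load spreads at 1 horizontal : 2 vertical, so at depth z the loaded area has grown by z in each plan dimension:
Δσ ≈ qD²/(D+z)² = 213×1.5²/(1.5+1.8)² = 44.008 kPa

Δσ_z ≈ 44 kPa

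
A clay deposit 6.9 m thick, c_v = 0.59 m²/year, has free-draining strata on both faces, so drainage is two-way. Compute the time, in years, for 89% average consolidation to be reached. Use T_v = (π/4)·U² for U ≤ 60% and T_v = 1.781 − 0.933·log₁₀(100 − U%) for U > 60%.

t ≈ 16.3 years

Drainage path length: H_d = H/2 = 3.45 m (double drainage).
U > 60%: T_v = 1.781 − 0.933·log₁₀(100 − 89) = 0.80938.
t = T_v·H_d²/c_v = 0.80938×3.45²/0.59 = 16.33 years.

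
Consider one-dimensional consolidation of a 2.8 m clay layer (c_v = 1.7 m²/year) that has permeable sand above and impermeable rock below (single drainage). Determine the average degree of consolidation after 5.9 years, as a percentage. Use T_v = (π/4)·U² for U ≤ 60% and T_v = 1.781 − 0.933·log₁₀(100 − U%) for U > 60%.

Drainage path length: H_d = H = 2.8 m (single drainage).
T_v = c_v·t/H_d² = 1.7×5.9/2.8² = 1.2793.
T_v = 1.2793 corresponds to the U > 60% branch:
U = 1 − 10^((1.781 − T_v)/0.933)/100 = 0.9655

U ≈ 96.6 %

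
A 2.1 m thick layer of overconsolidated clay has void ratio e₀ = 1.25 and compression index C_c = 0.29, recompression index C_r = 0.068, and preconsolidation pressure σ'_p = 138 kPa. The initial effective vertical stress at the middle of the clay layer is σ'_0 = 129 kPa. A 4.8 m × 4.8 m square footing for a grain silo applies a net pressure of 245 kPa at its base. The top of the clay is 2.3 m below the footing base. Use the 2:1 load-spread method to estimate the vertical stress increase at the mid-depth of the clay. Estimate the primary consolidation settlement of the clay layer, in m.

Mid-depth of clay below the footing base: z = 2.3 + 2.1/2 = 3.35 m.
Stress increase at mid-clay by the 2:1 spreading method:
Δσ = qBL/((B+z)(L+z)) = 245×4.8×4.8/((4.8+3.35)(4.8+3.35)) = 84.983 kPa
Final effective stress: σ'_f = 129 + 84.983 = 213.98 kPa.
σ'_f = 213.98 > σ'_p = 138 kPa, so the stress path crosses the preconsolidation pressure — recompression up to σ'_p, then virgin compression beyond:
S_c = H/(1+e₀)·[C_r·log₁₀(σ'_p/σ'_0) + C_c·log₁₀(σ'_f/σ'_p)]
    = 2.1/2.25 × [0.068×log₁₀(138/129) + 0.29×log₁₀(213.98/138)]
    = 0.93333 × [0.0019917 + 0.055243] = 0.05342 m

S_c ≈ 0.0534 m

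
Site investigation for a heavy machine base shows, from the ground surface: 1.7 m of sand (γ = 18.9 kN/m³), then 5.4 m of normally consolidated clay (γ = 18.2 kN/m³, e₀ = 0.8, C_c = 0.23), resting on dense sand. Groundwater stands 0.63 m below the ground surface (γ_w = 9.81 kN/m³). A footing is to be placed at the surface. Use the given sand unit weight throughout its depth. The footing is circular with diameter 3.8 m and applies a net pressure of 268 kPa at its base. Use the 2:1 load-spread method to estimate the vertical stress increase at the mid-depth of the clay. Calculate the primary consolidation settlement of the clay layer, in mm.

Mid-depth of clay below the ground surface: z = 1.7 + 5.4/2 = 4.4 m.
Total vertical stress at mid-clay: σ_v = 18.9×1.7 + 18.2×2.7 = 81.27 kPa.
Pore pressure: u = 9.81×(4.4 − 0.63) = 36.984 kPa.
Initial effective stress: σ'_0 = σ_v − u = 81.27 − 36.984 = 44.286 kPa.
Stress increase at mid-clay by the 2:1 spreading method:
Δσ ≈ qD²/(D+z)² = 268×3.8²/(3.8+4.4)² = 57.554 kPa
Final effective stress: σ'_f = σ'_0 + Δσ = 44.286 + 57.554 = 101.84 kPa.
Normally consolidated clay, so the full stress increment lies on the virgin compression line:
S_c = C_c·H/(1+e₀)·log₁₀(σ'_f/σ'_0) = 0.23×5.4/(1+0.8)×log₁₀(101.84/44.286)
    = 0.69 × 0.36165 = 0.2495 m

S_c ≈ 250 mm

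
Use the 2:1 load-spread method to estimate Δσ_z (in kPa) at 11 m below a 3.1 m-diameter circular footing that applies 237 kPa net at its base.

By the 2:1 method the load spreads at 1 horizontal : 2 vertical, so at depth z the loaded area has grown by z in each plan dimension:
Δσ ≈ qD²/(D+z)² = 237×3.1²/(3.1+11)² = 11.456 kPa

Δσ_z ≈ 11.5 kPa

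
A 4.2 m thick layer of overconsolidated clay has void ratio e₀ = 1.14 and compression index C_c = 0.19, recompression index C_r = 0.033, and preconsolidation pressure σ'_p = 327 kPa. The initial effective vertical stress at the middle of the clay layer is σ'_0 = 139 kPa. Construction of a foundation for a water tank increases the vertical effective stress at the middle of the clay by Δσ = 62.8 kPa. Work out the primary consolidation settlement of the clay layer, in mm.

S_c ≈ 10.5 mm

Final effective stress: σ'_f = 139 + 62.8 = 201.8 kPa.
σ'_f = 201.8 ≤ σ'_p = 327 kPa, so the clay remains overconsolidated and only the recompression index applies:
S_c = C_r·H/(1+e₀)·log₁₀(σ'_f/σ'_0) = 0.033×4.2/2.14×log₁₀(201.8/139)
    = 0.064766 × 0.16191 = 0.01049 m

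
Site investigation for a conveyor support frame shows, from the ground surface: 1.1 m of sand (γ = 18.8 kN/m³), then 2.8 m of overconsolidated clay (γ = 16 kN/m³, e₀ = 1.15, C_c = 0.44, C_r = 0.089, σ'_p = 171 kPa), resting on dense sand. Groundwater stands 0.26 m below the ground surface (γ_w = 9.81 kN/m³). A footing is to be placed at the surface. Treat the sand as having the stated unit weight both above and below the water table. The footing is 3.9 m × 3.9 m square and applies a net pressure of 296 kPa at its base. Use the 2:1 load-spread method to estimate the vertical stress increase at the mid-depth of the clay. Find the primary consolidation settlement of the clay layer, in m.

S_c ≈ 0.0919 m

Mid-depth of clay below the ground surface: z = 1.1 + 2.8/2 = 2.5 m.
Total vertical stress at mid-clay: σ_v = 18.8×1.1 + 16×1.4 = 43.08 kPa.
Pore pressure: u = 9.81×(2.5 − 0.26) = 21.974 kPa.
Initial effective stress: σ'_0 = σ_v − u = 43.08 − 21.974 = 21.106 kPa.
Stress increase at mid-clay by the 2:1 spreading method:
Δσ = qBL/((B+z)(L+z)) = 296×3.9×3.9/((3.9+2.5)(3.9+2.5)) = 109.92 kPa
Final effective stress: σ'_f = 21.106 + 109.92 = 131.03 kPa.
σ'_f = 131.03 ≤ σ'_p = 171 kPa, so the clay remains overconsolidated and only the recompression index applies:
S_c = C_r·H/(1+e₀)·log₁₀(σ'_f/σ'_0) = 0.089×2.8/2.15×log₁₀(131.03/21.106)
    = 0.1159 × 0.79296 = 0.09191 m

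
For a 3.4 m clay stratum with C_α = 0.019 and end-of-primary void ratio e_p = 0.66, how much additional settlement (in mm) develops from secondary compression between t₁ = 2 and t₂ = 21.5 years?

Secondary compression: S_s = C_α·H/(1+e_p)·log₁₀(t₂/t₁)
S_s = 0.019×3.4/(1+0.66)×log₁₀(21.5/2)
    = 0.03892 × 1.031 = 0.04014 m

S_s ≈ 40.1 mm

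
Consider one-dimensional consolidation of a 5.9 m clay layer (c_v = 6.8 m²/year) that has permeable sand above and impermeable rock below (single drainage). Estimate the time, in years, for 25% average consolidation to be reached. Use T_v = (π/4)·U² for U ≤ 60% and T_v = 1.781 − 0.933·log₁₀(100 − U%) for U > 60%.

Drainage path length: H_d = H = 5.9 m (single drainage).
U ≤ 60%: T_v = (π/4)·U² = (π/4)×0.25² = 0.049087.
t = T_v·H_d²/c_v = 0.049087×5.9²/6.8 = 0.2513 years.

t ≈ 0.251 years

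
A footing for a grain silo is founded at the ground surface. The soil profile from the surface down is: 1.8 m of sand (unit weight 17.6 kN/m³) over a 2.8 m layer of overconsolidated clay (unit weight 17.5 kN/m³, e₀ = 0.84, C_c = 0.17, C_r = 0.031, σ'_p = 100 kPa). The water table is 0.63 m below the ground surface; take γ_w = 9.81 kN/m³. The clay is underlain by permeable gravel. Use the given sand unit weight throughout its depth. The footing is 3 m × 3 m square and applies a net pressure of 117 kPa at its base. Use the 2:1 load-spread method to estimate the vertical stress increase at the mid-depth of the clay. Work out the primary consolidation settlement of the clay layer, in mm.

S_c ≈ 13 mm

Mid-depth of clay below the ground surface: z = 1.8 + 2.8/2 = 3.2 m.
Total vertical stress at mid-clay: σ_v = 17.6×1.8 + 17.5×1.4 = 56.18 kPa.
Pore pressure: u = 9.81×(3.2 − 0.63) = 25.212 kPa.
Initial effective stress: σ'_0 = σ_v − u = 56.18 − 25.212 = 30.968 kPa.
Stress increase at mid-clay by the 2:1 spreading method:
Δσ = qBL/((B+z)(L+z)) = 117×3×3/((3+3.2)(3+3.2)) = 27.393 kPa
Final effective stress: σ'_f = 30.968 + 27.393 = 58.361 kPa.
σ'_f = 58.361 ≤ σ'_p = 100 kPa, so the clay remains overconsolidated and only the recompression index applies:
S_c = C_r·H/(1+e₀)·log₁₀(σ'_f/σ'_0) = 0.031×2.8/1.84×log₁₀(58.361/30.968)
    = 0.047173 × 0.27521 = 0.01298 m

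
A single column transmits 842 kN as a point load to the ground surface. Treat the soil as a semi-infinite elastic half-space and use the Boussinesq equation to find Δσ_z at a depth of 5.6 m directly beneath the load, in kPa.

Δσ_z ≈ 12.8 kPa

Boussinesq vertical stress below a point load on an elastic half-space:
Δσ_z = 3P/(2πz²) · [1 + (r/z)²]^(−5/2)
r/z = 0/5.6 = 0; [1+(r/z)²]^(−5/2) = 1.
Δσ_z = 3×842/(2π×5.6²) × 1 = 12.82 × 1 = 12.82 kPa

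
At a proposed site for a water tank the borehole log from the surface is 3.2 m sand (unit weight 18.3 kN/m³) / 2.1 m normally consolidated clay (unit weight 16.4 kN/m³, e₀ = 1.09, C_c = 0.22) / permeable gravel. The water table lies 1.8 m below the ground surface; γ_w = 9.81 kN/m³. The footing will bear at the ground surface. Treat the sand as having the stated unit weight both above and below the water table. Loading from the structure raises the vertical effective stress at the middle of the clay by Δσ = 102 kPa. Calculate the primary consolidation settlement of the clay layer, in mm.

S_c ≈ 105 mm

Mid-depth of clay below the ground surface: z = 3.2 + 2.1/2 = 4.25 m.
Total vertical stress at mid-clay: σ_v = 18.3×3.2 + 16.4×1.05 = 75.78 kPa.
Pore pressure: u = 9.81×(4.25 − 1.8) = 24.035 kPa.
Initial effective stress: σ'_0 = σ_v − u = 75.78 − 24.035 = 51.745 kPa.
Final effective stress: σ'_f = σ'_0 + Δσ = 51.745 + 102 = 153.75 kPa.
Normally consolidated clay, so the full stress increment lies on the virgin compression line:
S_c = C_c·H/(1+e₀)·log₁₀(σ'_f/σ'_0) = 0.22×2.1/(1+1.09)×log₁₀(153.75/51.745)
    = 0.22105 × 0.47295 = 0.1045 m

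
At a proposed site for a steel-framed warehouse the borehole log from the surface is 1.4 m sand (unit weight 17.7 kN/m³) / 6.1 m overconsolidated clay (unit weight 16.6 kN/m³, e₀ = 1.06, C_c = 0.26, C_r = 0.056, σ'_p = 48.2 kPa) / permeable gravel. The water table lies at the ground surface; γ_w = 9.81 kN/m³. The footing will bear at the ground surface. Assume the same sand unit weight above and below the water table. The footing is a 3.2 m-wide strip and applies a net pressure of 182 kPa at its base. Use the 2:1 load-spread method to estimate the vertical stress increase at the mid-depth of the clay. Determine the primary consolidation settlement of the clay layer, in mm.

S_c ≈ 299 mm

Mid-depth of clay below the ground surface: z = 1.4 + 6.1/2 = 4.45 m.
Total vertical stress at mid-clay: σ_v = 17.7×1.4 + 16.6×3.05 = 75.41 kPa.
Pore pressure: u = 9.81×(4.45 − 0) = 43.655 kPa.
Initial effective stress: σ'_0 = σ_v − u = 75.41 − 43.655 = 31.755 kPa.
Stress increase at mid-clay by the 2:1 spreading method:
Δσ = qB/(B+z) = 182×3.2/(3.2+4.45) = 76.131 kPa
Final effective stress: σ'_f = 31.755 + 76.131 = 107.89 kPa.
σ'_f = 107.89 > σ'_p = 48.2 kPa, so the stress path crosses the preconsolidation pressure — recompression up to σ'_p, then virgin compression beyond:
S_c = H/(1+e₀)·[C_r·log₁₀(σ'_p/σ'_0) + C_c·log₁₀(σ'_f/σ'_p)]
    = 6.1/2.06 × [0.056×log₁₀(48.2/31.755) + 0.26×log₁₀(107.89/48.2)]
    = 2.9612 × [0.010149 + 0.090983] = 0.2995 m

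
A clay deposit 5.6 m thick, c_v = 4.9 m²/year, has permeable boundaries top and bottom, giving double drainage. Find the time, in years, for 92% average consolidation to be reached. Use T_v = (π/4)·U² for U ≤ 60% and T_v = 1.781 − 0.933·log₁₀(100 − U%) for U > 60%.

t ≈ 1.5 years

Drainage path length: H_d = H/2 = 2.8 m (double drainage).
U > 60%: T_v = 1.781 − 0.933·log₁₀(100 − 92) = 0.93842.
t = T_v·H_d²/c_v = 0.93842×2.8²/4.9 = 1.501 years.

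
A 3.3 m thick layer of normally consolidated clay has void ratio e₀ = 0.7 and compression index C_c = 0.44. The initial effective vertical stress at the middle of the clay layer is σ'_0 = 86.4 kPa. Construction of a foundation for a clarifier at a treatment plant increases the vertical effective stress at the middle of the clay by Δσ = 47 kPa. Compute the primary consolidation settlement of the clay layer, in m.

Final effective stress: σ'_f = σ'_0 + Δσ = 86.4 + 47 = 133.4 kPa.
Normally consolidated clay, so the full stress increment lies on the virgin compression line:
S_c = C_c·H/(1+e₀)·log₁₀(σ'_f/σ'_0) = 0.44×3.3/(1+0.7)×log₁₀(133.4/86.4)
    = 0.85412 × 0.18864 = 0.1611 m

S_c ≈ 0.161 m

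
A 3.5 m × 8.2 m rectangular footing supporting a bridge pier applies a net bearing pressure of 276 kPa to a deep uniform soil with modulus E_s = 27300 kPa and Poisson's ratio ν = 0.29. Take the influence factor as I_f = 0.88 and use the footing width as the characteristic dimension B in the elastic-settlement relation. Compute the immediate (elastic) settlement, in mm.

S_e ≈ 28.5 mm

Immediate (elastic) settlement: S_e = q·B·(1−ν²)/E_s · I_f.
S_e = 276 × 3.5 × (1 − 0.29²) / 27300 × 0.88
    = 276 × 3.5 × 0.9159 / 27300 × 0.88
    = 0.02852 m = 28.52 mm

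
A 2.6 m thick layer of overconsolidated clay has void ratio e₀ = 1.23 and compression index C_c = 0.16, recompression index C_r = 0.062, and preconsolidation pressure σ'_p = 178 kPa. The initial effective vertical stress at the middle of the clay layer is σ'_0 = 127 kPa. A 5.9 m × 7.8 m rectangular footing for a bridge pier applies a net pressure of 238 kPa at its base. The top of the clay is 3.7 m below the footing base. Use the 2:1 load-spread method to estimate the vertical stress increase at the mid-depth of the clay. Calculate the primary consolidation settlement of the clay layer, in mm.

S_c ≈ 22.2 mm

Mid-depth of clay below the footing base: z = 3.7 + 2.6/2 = 5 m.
Stress increase at mid-clay by the 2:1 spreading method:
Δσ = qBL/((B+z)(L+z)) = 238×5.9×7.8/((5.9+5)(7.8+5)) = 78.503 kPa
Final effective stress: σ'_f = 127 + 78.503 = 205.5 kPa.
σ'_f = 205.5 > σ'_p = 178 kPa, so the stress path crosses the preconsolidation pressure — recompression up to σ'_p, then virgin compression beyond:
S_c = H/(1+e₀)·[C_r·log₁₀(σ'_p/σ'_0) + C_c·log₁₀(σ'_f/σ'_p)]
    = 2.6/2.23 × [0.062×log₁₀(178/127) + 0.16×log₁₀(205.5/178)]
    = 1.1659 × [0.0090902 + 0.0099827] = 0.02224 m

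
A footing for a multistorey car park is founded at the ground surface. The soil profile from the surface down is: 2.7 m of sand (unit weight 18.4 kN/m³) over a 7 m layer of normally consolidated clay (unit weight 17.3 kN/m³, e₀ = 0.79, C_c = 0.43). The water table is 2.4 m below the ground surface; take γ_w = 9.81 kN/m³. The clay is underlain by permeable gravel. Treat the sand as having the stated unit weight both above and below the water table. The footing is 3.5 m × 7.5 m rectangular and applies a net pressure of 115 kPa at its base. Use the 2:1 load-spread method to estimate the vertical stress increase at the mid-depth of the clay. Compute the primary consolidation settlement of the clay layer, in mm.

Mid-depth of clay below the ground surface: z = 2.7 + 7/2 = 6.2 m.
Total vertical stress at mid-clay: σ_v = 18.4×2.7 + 17.3×3.5 = 110.23 kPa.
Pore pressure: u = 9.81×(6.2 − 2.4) = 37.278 kPa.
Initial effective stress: σ'_0 = σ_v − u = 110.23 − 37.278 = 72.952 kPa.
Stress increase at mid-clay by the 2:1 spreading method:
Δσ = qBL/((B+z)(L+z)) = 115×3.5×7.5/((3.5+6.2)(7.5+6.2)) = 22.716 kPa
Final effective stress: σ'_f = σ'_0 + Δσ = 72.952 + 22.716 = 95.668 kPa.
Normally consolidated clay, so the full stress increment lies on the virgin compression line:
S_c = C_c·H/(1+e₀)·log₁₀(σ'_f/σ'_0) = 0.43×7/(1+0.79)×log₁₀(95.668/72.952)
    = 1.6816 × 0.11773 = 0.198 m

S_c ≈ 198 mm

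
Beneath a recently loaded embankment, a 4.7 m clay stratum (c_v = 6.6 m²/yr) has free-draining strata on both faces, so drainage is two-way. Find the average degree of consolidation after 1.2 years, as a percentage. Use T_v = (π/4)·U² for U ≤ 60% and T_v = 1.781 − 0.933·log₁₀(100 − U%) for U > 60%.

U ≈ 97.6 %

Drainage path length: H_d = H/2 = 2.35 m (double drainage).
T_v = c_v·t/H_d² = 6.6×1.2/2.35² = 1.4341.
T_v = 1.4341 corresponds to the U > 60% branch:
U = 1 − 10^((1.781 − T_v)/0.933)/100 = 0.9765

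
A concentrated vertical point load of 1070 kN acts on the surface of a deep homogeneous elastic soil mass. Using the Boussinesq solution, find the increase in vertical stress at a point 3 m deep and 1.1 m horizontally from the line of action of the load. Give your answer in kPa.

Boussinesq vertical stress below a point load on an elastic half-space:
Δσ_z = 3P/(2πz²) · [1 + (r/z)²]^(−5/2)
r/z = 1.1/3 = 0.36667; [1+(r/z)²]^(−5/2) = 0.72953.
Δσ_z = 3×1070/(2π×3²) × 0.72953 = 56.765 × 0.72953 = 41.41 kPa

Δσ_z ≈ 41.4 kPa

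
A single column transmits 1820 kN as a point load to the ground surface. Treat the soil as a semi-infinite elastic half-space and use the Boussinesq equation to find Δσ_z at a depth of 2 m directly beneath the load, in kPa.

Boussinesq vertical stress below a point load on an elastic half-space:
Δσ_z = 3P/(2πz²) · [1 + (r/z)²]^(−5/2)
r/z = 0/2 = 0; [1+(r/z)²]^(−5/2) = 1.
Δσ_z = 3×1820/(2π×2²) × 1 = 217.25 × 1 = 217.2 kPa

Δσ_z ≈ 217 kPa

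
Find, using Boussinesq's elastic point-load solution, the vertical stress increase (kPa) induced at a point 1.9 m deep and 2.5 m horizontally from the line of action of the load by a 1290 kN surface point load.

Boussinesq vertical stress below a point load on an elastic half-space:
Δσ_z = 3P/(2πz²) · [1 + (r/z)²]^(−5/2)
r/z = 2.5/1.9 = 1.3158; [1+(r/z)²]^(−5/2) = 0.08111.
Δσ_z = 3×1290/(2π×1.9²) × 0.08111 = 170.62 × 0.08111 = 13.84 kPa

Δσ_z ≈ 13.8 kPa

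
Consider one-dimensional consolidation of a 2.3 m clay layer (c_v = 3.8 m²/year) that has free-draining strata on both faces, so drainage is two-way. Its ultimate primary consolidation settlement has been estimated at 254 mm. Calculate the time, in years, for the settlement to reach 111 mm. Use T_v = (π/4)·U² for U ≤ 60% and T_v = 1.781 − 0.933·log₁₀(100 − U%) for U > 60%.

t ≈ 0.0522 years

Drainage path length: H_d = H/2 = 1.15 m (double drainage).
U = S(t)/S_ult = 111/254 = 0.437.
U ≤ 60%: T_v = (π/4)·U² = (π/4)×0.43701² = 0.14999.
t = T_v·H_d²/c_v = 0.14999×1.15²/3.8 = 0.0522 years.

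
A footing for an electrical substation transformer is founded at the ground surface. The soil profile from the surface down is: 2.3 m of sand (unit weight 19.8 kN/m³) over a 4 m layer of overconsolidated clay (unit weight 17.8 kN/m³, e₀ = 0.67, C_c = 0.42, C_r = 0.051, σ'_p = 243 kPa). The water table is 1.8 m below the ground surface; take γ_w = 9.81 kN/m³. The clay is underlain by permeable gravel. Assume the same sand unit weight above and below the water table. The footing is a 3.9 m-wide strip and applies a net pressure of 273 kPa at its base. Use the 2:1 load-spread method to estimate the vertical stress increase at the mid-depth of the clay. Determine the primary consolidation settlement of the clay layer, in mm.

Mid-depth of clay below the ground surface: z = 2.3 + 4/2 = 4.3 m.
Total vertical stress at mid-clay: σ_v = 19.8×2.3 + 17.8×2 = 81.14 kPa.
Pore pressure: u = 9.81×(4.3 − 1.8) = 24.525 kPa.
Initial effective stress: σ'_0 = σ_v − u = 81.14 − 24.525 = 56.615 kPa.
Stress increase at mid-clay by the 2:1 spreading method:
Δσ = qB/(B+z) = 273×3.9/(3.9+4.3) = 129.84 kPa
Final effective stress: σ'_f = 56.615 + 129.84 = 186.46 kPa.
σ'_f = 186.46 ≤ σ'_p = 243 kPa, so the clay remains overconsolidated and only the recompression index applies:
S_c = C_r·H/(1+e₀)·log₁₀(σ'_f/σ'_0) = 0.051×4/1.67×log₁₀(186.46/56.615)
    = 0.12216 × 0.51765 = 0.06323 m

S_c ≈ 63.2 mm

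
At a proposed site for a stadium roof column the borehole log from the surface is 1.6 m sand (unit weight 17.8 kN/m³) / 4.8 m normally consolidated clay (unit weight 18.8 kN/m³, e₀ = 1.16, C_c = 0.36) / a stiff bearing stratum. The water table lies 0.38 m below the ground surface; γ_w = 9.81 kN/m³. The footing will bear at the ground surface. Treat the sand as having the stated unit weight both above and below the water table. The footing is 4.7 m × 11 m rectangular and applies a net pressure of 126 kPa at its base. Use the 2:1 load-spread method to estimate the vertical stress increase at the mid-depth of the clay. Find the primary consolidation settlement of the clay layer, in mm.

S_c ≈ 291 mm

Mid-depth of clay below the ground surface: z = 1.6 + 4.8/2 = 4 m.
Total vertical stress at mid-clay: σ_v = 17.8×1.6 + 18.8×2.4 = 73.6 kPa.
Pore pressure: u = 9.81×(4 − 0.38) = 35.512 kPa.
Initial effective stress: σ'_0 = σ_v − u = 73.6 − 35.512 = 38.088 kPa.
Stress increase at mid-clay by the 2:1 spreading method:
Δσ = qBL/((B+z)(L+z)) = 126×4.7×11/((4.7+4)(11+4)) = 49.917 kPa
Final effective stress: σ'_f = σ'_0 + Δσ = 38.088 + 49.917 = 88.005 kPa.
Normally consolidated clay, so the full stress increment lies on the virgin compression line:
S_c = C_c·H/(1+e₀)·log₁₀(σ'_f/σ'_0) = 0.36×4.8/(1+1.16)×log₁₀(88.005/38.088)
    = 0.8 × 0.36372 = 0.291 m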